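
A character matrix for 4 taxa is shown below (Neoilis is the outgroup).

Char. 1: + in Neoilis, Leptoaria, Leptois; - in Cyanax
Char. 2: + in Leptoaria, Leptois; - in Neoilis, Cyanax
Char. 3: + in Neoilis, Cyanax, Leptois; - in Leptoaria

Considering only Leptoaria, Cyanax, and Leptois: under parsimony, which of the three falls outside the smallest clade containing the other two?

Character polarity is set by the outgroup: the derived state is whichever differs from the outgroup's state, so for Char. 1, Char. 3 the derived state is '-', and for the remaining characters it is '+'.
Char. 1 (derived state '-') is unique to Cyanax (autapomorphy; uninformative for grouping).
Char. 2: derived state '+' in Leptoaria and Leptois only — synapomorphy for {Leptoaria, Leptois}.
Char. 3 (derived state '-') is unique to Leptoaria (autapomorphy; uninformative for grouping).
Most parsimonious ingroup topology: (Cyanax,(Leptoaria,Leptois)).
Leptoaria and Leptois share a more recent common ancestor with each other than either does with Cyanax, so Cyanax is the least closely related of the three.

Cyanax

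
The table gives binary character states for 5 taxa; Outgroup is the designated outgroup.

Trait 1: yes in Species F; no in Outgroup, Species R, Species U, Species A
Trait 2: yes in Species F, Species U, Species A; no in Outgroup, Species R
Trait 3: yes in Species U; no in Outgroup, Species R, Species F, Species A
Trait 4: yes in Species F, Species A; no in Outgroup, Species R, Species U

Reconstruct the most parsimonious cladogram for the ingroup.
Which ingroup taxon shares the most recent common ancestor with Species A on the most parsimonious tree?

Species F

The outgroup has state 'no' for every character, so 'yes' is the derived state throughout.
Trait 1 (derived state 'yes') is unique to Species F (autapomorphy; uninformative for grouping).
Trait 2: derived state 'yes' in Species A, Species F, and Species U only — synapomorphy for {Species A, Species F, Species U}.
Trait 3: derived state 'yes' in Species U only — an autapomorphy, so it tells us nothing about relationships among taxa.
Trait 4 (derived state 'yes') is shared by Species A and Species F — a synapomorphy uniting that clade.
Most parsimonious ingroup topology: (Species R,((Species F,Species A),Species U)).
Species A and Species F form a cherry on this tree, so they are sister taxa.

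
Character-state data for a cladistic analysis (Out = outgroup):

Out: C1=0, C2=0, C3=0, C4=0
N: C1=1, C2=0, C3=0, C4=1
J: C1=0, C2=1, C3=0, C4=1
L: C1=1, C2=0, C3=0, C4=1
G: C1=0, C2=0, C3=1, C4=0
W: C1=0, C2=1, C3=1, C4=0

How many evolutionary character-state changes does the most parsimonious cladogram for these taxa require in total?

5

The outgroup has state '0' for every character, so '1' is the derived state throughout.
C1: derived state '1' in L and N only — synapomorphy for {L, N}.
C2 groups J and W, which is incompatible with the clades supported by the remaining characters; treating it as convergent (homoplasy) costs fewer steps than any alternative tree.
Only G and W show the derived state '1' for C3, supporting them as a clade.
C4 (derived state '1') is shared by J, L, and N — a synapomorphy uniting that clade.
Most parsimonious ingroup topology: (((N,L),J),(G,W)).
Changes per character on this tree: C1: 1; C2: 2; C3: 1; C4: 1.
Total = 5.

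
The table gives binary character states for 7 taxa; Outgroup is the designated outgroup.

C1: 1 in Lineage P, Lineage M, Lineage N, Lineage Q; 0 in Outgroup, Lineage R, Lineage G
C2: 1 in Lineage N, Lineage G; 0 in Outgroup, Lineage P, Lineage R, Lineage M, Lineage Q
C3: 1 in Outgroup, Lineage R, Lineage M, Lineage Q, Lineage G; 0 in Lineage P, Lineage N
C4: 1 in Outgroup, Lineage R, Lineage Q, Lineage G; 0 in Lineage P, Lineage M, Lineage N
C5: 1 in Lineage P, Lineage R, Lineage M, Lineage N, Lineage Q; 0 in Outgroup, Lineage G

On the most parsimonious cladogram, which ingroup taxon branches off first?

Character polarity is set by the outgroup: the derived state is whichever differs from the outgroup's state, so for C3, C4 the derived state is '0', and for the remaining characters it is '1'.
C1: derived state '1' in Lineage M, Lineage N, Lineage P, and Lineage Q only — synapomorphy for {Lineage M, Lineage N, Lineage P, Lineage Q}.
C2 groups Lineage G and Lineage N, which is incompatible with the clades supported by the remaining characters; treating it as convergent (homoplasy) costs fewer steps than any alternative tree.
C3: derived state '0' in Lineage N and Lineage P only — synapomorphy for {Lineage N, Lineage P}.
Only Lineage M, Lineage N, and Lineage P show the derived state '0' for C4, supporting them as a clade.
Only Lineage M, Lineage N, Lineage P, Lineage Q, and Lineage R show the derived state '1' for C5, supporting them as a clade.
Most parsimonious ingroup topology: (((((Lineage P,Lineage N),Lineage M),Lineage Q),Lineage R),Lineage G).
Lineage G is sister to the clade containing all other ingroup taxa, so it is the earliest-diverging (most basal) ingroup lineage.

Lineage G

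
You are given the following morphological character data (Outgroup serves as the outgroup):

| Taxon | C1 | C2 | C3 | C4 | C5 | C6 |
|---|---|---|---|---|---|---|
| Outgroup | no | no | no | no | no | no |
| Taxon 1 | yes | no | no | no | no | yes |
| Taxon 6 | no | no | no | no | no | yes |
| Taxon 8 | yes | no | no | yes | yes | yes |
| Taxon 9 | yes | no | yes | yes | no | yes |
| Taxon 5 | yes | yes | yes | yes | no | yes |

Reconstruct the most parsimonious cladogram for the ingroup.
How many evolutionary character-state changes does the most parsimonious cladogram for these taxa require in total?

6

The outgroup has state 'no' for every character, so 'yes' is the derived state throughout.
C1 (derived state 'yes') is shared by Taxon 1, Taxon 5, Taxon 8, and Taxon 9 — a synapomorphy uniting that clade.
C2: derived state 'yes' in Taxon 5 only — an autapomorphy, so it tells us nothing about relationships among taxa.
C3 (derived state 'yes') is shared by Taxon 5 and Taxon 9 — a synapomorphy uniting that clade.
C4 (derived state 'yes') is shared by Taxon 5, Taxon 8, and Taxon 9 — a synapomorphy uniting that clade.
C5: derived state 'yes' in Taxon 8 only — an autapomorphy, so it tells us nothing about relationships among taxa.
C6 (derived state 'yes') is shared by all ingroup taxa — unites the whole ingroup.
Most parsimonious ingroup topology: ((Taxon 1,(Taxon 8,(Taxon 9,Taxon 5))),Taxon 6).
Changes per character on this tree: C1: 1; C2: 1; C3: 1; C4: 1; C5: 1; C6: 1.
Total = 6.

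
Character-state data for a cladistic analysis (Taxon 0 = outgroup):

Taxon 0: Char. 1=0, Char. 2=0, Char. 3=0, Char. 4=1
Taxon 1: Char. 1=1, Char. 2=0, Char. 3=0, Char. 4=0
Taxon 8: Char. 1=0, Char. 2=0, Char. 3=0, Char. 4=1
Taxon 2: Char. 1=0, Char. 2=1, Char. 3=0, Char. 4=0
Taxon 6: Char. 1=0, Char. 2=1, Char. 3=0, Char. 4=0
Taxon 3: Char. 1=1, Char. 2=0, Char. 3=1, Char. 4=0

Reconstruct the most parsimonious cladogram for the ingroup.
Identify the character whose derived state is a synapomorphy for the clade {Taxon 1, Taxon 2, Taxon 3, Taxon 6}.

Char. 4

Character polarity is set by the outgroup: the derived state is whichever differs from the outgroup's state, so for Char. 4 the derived state is '0', and for the remaining characters it is '1'.
Only Taxon 1 and Taxon 3 show the derived state '1' for Char. 1, supporting them as a clade.
Char. 2: derived state '1' in Taxon 2 and Taxon 6 only — synapomorphy for {Taxon 2, Taxon 6}.
Char. 3: derived state '1' in Taxon 3 only — an autapomorphy, so it tells us nothing about relationships among taxa.
Only Taxon 1, Taxon 2, Taxon 3, and Taxon 6 show the derived state '0' for Char. 4, supporting them as a clade.
Most parsimonious ingroup topology: (((Taxon 1,Taxon 3),(Taxon 2,Taxon 6)),Taxon 8).
The clade {Taxon 1, Taxon 2, Taxon 3, Taxon 6} is supported by Char. 4: its derived state '0' occurs in exactly those taxa and in no other taxon (including the outgroup).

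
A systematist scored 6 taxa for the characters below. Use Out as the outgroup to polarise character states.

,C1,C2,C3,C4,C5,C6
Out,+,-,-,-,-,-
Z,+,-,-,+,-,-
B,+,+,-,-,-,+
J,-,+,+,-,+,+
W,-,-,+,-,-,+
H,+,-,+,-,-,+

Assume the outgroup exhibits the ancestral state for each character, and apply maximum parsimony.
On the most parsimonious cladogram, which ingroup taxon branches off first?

Character polarity is set by the outgroup: the derived state is whichever differs from the outgroup's state, so for C1 the derived state is '-', and for the remaining characters it is '+'.
Only J and W show the derived state '-' for C1, supporting them as a clade.
C2 groups B and J, which is incompatible with the clades supported by the remaining characters; treating it as convergent (homoplasy) costs fewer steps than any alternative tree.
C3 (derived state '+') is shared by H, J, and W — a synapomorphy uniting that clade.
C4: derived state '+' in Z only — an autapomorphy, so it tells us nothing about relationships among taxa.
C5 (derived state '+') is unique to J (autapomorphy; uninformative for grouping).
Only B, H, J, and W show the derived state '+' for C6, supporting them as a clade.
Most parsimonious ingroup topology: (Z,(B,((J,W),H))).
Z is sister to the clade containing all other ingroup taxa, so it is the earliest-diverging (most basal) ingroup lineage.

Z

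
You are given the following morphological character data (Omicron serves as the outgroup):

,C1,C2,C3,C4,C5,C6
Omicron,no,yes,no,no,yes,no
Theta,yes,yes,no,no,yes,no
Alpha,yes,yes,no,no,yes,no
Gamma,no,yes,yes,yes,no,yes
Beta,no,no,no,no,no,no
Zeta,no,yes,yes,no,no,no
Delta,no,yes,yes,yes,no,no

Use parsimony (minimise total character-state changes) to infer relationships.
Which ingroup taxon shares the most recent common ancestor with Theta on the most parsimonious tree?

Character polarity is set by the outgroup: the derived state is whichever differs from the outgroup's state, so for C2, C5 the derived state is 'no', and for the remaining characters it is 'yes'.
C1: derived state 'yes' in Alpha and Theta only — synapomorphy for {Alpha, Theta}.
C2 (derived state 'no') is unique to Beta (autapomorphy; uninformative for grouping).
C3 (derived state 'yes') is shared by Delta, Gamma, and Zeta — a synapomorphy uniting that clade.
C4: derived state 'yes' in Delta and Gamma only — synapomorphy for {Delta, Gamma}.
C5 (derived state 'no') is shared by Beta, Delta, Gamma, and Zeta — a synapomorphy uniting that clade.
C6: derived state 'yes' in Gamma only — an autapomorphy, so it tells us nothing about relationships among taxa.
Most parsimonious ingroup topology: ((Theta,Alpha),(((Gamma,Delta),Zeta),Beta)).
Theta and Alpha form a cherry on this tree, so they are sister taxa.

Alpha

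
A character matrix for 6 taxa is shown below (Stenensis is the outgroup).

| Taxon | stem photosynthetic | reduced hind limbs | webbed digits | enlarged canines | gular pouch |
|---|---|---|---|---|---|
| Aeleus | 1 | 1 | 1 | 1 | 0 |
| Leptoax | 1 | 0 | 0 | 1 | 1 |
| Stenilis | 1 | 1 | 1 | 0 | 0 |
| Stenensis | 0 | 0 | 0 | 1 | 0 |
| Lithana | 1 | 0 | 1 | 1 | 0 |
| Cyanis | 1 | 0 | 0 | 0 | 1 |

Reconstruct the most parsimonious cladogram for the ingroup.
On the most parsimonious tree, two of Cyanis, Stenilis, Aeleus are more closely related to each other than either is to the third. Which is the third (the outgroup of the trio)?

Cyanis

Character polarity is set by the outgroup: the derived state is whichever differs from the outgroup's state, so for enlarged canines the derived state is '0', and for the remaining characters it is '1'.
All ingroup taxa share the derived state '1' for stem photosynthetic; it defines the ingroup but does not resolve relationships within it.
reduced hind limbs: derived state '1' in Aeleus and Stenilis only — synapomorphy for {Aeleus, Stenilis}.
webbed digits: derived state '1' in Aeleus, Lithana, and Stenilis only — synapomorphy for {Aeleus, Lithana, Stenilis}.
enlarged canines groups Cyanis and Stenilis, which is incompatible with the clades supported by the remaining characters; treating it as convergent (homoplasy) costs fewer steps than any alternative tree.
gular pouch: derived state '1' in Cyanis and Leptoax only — synapomorphy for {Cyanis, Leptoax}.
Most parsimonious ingroup topology: ((Cyanis,Leptoax),((Stenilis,Aeleus),Lithana)).
Stenilis and Aeleus share a more recent common ancestor with each other than either does with Cyanis, so Cyanis is the least closely related of the three.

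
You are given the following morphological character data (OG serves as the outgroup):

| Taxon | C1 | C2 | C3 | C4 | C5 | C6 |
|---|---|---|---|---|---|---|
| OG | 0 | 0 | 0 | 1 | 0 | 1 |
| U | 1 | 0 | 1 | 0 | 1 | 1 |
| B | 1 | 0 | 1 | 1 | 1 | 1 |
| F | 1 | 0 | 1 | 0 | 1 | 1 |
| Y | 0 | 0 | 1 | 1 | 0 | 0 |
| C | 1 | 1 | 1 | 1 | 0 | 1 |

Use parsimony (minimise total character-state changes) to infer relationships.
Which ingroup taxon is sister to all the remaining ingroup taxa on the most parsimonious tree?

Character polarity is set by the outgroup: the derived state is whichever differs from the outgroup's state, so for C4, C6 the derived state is '0', and for the remaining characters it is '1'.
Only B, C, F, and U show the derived state '1' for C1, supporting them as a clade.
C2 (derived state '1') is unique to C (autapomorphy; uninformative for grouping).
C3 (derived state '1') is shared by all ingroup taxa — unites the whole ingroup.
Only F and U show the derived state '0' for C4, supporting them as a clade.
C5 (derived state '1') is shared by B, F, and U — a synapomorphy uniting that clade.
C6: derived state '0' in Y only — an autapomorphy, so it tells us nothing about relationships among taxa.
Most parsimonious ingroup topology: ((((U,F),B),C),Y).
Y is sister to the clade containing all other ingroup taxa, so it is the earliest-diverging (most basal) ingroup lineage.

Y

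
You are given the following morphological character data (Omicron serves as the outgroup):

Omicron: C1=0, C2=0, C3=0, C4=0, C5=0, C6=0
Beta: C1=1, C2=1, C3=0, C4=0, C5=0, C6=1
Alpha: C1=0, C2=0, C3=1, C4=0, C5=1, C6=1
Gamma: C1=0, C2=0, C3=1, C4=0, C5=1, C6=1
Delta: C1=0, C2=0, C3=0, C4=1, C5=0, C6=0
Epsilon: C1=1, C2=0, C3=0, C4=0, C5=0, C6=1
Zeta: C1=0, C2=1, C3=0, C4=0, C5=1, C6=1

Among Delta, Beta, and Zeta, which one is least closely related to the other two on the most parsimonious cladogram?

Delta

The outgroup has state '0' for every character, so '1' is the derived state throughout.
Only Beta and Epsilon show the derived state '1' for C1, supporting them as a clade.
C2 groups Beta and Zeta, which is incompatible with the clades supported by the remaining characters; treating it as convergent (homoplasy) costs fewer steps than any alternative tree.
C3: derived state '1' in Alpha and Gamma only — synapomorphy for {Alpha, Gamma}.
C4: derived state '1' in Delta only — an autapomorphy, so it tells us nothing about relationships among taxa.
C5: derived state '1' in Alpha, Gamma, and Zeta only — synapomorphy for {Alpha, Gamma, Zeta}.
C6 (derived state '1') is shared by Alpha, Beta, Epsilon, Gamma, and Zeta — a synapomorphy uniting that clade.
Most parsimonious ingroup topology: (((Beta,Epsilon),((Alpha,Gamma),Zeta)),Delta).
Beta and Zeta share a more recent common ancestor with each other than either does with Delta, so Delta is the least closely related of the three.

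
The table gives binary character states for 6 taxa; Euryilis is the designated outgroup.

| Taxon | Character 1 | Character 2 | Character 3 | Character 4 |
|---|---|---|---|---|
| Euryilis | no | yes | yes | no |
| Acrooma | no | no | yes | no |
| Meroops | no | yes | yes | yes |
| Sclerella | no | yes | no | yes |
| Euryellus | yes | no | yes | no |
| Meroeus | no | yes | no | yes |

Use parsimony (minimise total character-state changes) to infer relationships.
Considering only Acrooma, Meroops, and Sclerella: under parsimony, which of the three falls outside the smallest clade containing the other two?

Acrooma

Character polarity is set by the outgroup: the derived state is whichever differs from the outgroup's state, so for Character 2, Character 3 the derived state is 'no', and for the remaining characters it is 'yes'.
Character 1 (derived state 'yes') is unique to Euryellus (autapomorphy; uninformative for grouping).
Character 2: derived state 'no' in Acrooma and Euryellus only — synapomorphy for {Acrooma, Euryellus}.
Only Meroeus and Sclerella show the derived state 'no' for Character 3, supporting them as a clade.
Character 4 (derived state 'yes') is shared by Meroeus, Meroops, and Sclerella — a synapomorphy uniting that clade.
Most parsimonious ingroup topology: ((Acrooma,Euryellus),(Meroops,(Sclerella,Meroeus))).
Meroops and Sclerella share a more recent common ancestor with each other than either does with Acrooma, so Acrooma is the least closely related of the three.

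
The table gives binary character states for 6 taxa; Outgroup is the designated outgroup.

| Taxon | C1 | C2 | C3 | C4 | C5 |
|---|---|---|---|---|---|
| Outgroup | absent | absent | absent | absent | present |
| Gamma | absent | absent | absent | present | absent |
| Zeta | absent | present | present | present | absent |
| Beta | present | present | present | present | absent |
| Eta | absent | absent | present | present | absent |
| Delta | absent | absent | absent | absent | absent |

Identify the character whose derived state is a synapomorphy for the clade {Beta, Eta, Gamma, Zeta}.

C4

Character polarity is set by the outgroup: the derived state is whichever differs from the outgroup's state, so for C5 the derived state is 'absent', and for the remaining characters it is 'present'.
C1 (derived state 'present') is unique to Beta (autapomorphy; uninformative for grouping).
Only Beta and Zeta show the derived state 'present' for C2, supporting them as a clade.
C3: derived state 'present' in Beta, Eta, and Zeta only — synapomorphy for {Beta, Eta, Zeta}.
Only Beta, Eta, Gamma, and Zeta show the derived state 'present' for C4, supporting them as a clade.
C5 (derived state 'absent') is shared by all ingroup taxa — unites the whole ingroup.
Most parsimonious ingroup topology: ((Gamma,((Zeta,Beta),Eta)),Delta).
The clade {Beta, Eta, Gamma, Zeta} is supported by C4: its derived state 'present' occurs in exactly those taxa and in no other taxon (including the outgroup).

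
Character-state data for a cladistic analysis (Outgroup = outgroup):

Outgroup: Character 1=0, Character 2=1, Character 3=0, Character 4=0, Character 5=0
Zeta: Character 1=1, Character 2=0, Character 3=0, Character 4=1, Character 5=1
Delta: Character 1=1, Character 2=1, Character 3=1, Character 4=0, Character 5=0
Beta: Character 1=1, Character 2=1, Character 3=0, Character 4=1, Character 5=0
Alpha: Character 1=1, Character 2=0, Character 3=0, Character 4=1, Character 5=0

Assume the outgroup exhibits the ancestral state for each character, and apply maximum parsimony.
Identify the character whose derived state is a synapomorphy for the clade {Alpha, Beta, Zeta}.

Character polarity is set by the outgroup: the derived state is whichever differs from the outgroup's state, so for Character 2 the derived state is '0', and for the remaining characters it is '1'.
Character 1 (derived state '1') is shared by all ingroup taxa — unites the whole ingroup.
Only Alpha and Zeta show the derived state '0' for Character 2, supporting them as a clade.
Character 3: derived state '1' in Delta only — an autapomorphy, so it tells us nothing about relationships among taxa.
Only Alpha, Beta, and Zeta show the derived state '1' for Character 4, supporting them as a clade.
Character 5: derived state '1' in Zeta only — an autapomorphy, so it tells us nothing about relationships among taxa.
Most parsimonious ingroup topology: (((Zeta,Alpha),Beta),Delta).
The clade {Alpha, Beta, Zeta} is supported by Character 4: its derived state '1' occurs in exactly those taxa and in no other taxon (including the outgroup).

Character 4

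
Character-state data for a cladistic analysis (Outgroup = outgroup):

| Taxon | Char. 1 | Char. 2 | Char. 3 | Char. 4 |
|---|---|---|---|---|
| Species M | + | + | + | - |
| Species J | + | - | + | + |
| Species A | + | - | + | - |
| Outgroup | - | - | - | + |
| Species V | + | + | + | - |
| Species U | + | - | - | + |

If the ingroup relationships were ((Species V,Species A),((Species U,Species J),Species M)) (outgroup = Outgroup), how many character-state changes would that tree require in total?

7

Map each character onto ((Species V,Species A),((Species U,Species J),Species M)) (rooted by Outgroup) and count the minimum state changes it requires (Fitch parsimony):
Char. 1: 1; Char. 2: 2; Char. 3: 2; Char. 4: 2.
Total tree length = 7.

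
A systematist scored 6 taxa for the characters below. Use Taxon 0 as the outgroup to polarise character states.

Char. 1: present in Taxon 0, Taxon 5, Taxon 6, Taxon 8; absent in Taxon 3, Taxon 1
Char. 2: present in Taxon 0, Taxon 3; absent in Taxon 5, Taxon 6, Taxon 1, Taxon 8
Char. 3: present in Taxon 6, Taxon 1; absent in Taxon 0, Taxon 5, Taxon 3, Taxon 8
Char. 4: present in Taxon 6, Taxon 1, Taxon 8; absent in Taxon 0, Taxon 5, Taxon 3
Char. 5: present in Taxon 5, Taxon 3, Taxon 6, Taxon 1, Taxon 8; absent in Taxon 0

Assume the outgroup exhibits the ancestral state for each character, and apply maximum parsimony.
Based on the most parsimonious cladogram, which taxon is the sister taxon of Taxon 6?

Taxon 1

Character polarity is set by the outgroup: the derived state is whichever differs from the outgroup's state, so for Char. 1, Char. 2 the derived state is 'absent', and for the remaining characters it is 'present'.
Char. 1 (state 'absent') occurs in Taxon 1 and Taxon 3 but conflicts with the nesting implied by the other characters — most parsimoniously interpreted as homoplasy.
Char. 2 (derived state 'absent') is shared by Taxon 1, Taxon 5, Taxon 6, and Taxon 8 — a synapomorphy uniting that clade.
Char. 3 (derived state 'present') is shared by Taxon 1 and Taxon 6 — a synapomorphy uniting that clade.
Char. 4: derived state 'present' in Taxon 1, Taxon 6, and Taxon 8 only — synapomorphy for {Taxon 1, Taxon 6, Taxon 8}.
All ingroup taxa share the derived state 'present' for Char. 5; it defines the ingroup but does not resolve relationships within it.
Most parsimonious ingroup topology: (((Taxon 8,(Taxon 6,Taxon 1)),Taxon 5),Taxon 3).
Taxon 6 and Taxon 1 form a cherry on this tree, so they are sister taxa.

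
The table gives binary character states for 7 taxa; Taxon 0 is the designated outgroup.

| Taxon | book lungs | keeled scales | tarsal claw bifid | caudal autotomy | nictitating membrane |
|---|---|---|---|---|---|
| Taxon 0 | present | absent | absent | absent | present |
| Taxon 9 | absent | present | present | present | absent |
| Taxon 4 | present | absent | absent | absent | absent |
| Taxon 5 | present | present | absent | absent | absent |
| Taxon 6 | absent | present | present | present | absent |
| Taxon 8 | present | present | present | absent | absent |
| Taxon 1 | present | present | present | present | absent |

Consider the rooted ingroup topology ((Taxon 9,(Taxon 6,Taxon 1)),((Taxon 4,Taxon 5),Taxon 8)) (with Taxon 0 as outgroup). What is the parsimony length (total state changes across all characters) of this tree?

Map each character onto ((Taxon 9,(Taxon 6,Taxon 1)),((Taxon 4,Taxon 5),Taxon 8)) (rooted by Taxon 0) and count the minimum state changes it requires (Fitch parsimony):
book lungs: 2; keeled scales: 2; tarsal claw bifid: 2; caudal autotomy: 1; nictitating membrane: 1.
Total tree length = 8.

8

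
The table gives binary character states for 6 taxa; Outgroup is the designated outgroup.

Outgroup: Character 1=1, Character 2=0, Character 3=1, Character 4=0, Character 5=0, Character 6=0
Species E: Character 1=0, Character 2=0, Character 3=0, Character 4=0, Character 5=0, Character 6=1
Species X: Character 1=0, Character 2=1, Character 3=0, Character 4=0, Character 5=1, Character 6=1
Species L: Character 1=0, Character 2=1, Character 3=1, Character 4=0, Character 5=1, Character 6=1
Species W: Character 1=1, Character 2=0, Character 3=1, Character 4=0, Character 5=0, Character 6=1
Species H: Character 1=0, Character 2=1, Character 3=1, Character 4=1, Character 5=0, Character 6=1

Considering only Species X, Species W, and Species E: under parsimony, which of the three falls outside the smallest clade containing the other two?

Character polarity is set by the outgroup: the derived state is whichever differs from the outgroup's state, so for Character 1, Character 3 the derived state is '0', and for the remaining characters it is '1'.
Character 1 (derived state '0') is shared by Species E, Species H, Species L, and Species X — a synapomorphy uniting that clade.
Only Species H, Species L, and Species X show the derived state '1' for Character 2, supporting them as a clade.
Character 3 groups Species E and Species X, which is incompatible with the clades supported by the remaining characters; treating it as convergent (homoplasy) costs fewer steps than any alternative tree.
Character 4 (derived state '1') is unique to Species H (autapomorphy; uninformative for grouping).
Character 5: derived state '1' in Species L and Species X only — synapomorphy for {Species L, Species X}.
Character 6 (derived state '1') is shared by all ingroup taxa — unites the whole ingroup.
Most parsimonious ingroup topology: ((Species E,((Species X,Species L),Species H)),Species W).
Species E and Species X share a more recent common ancestor with each other than either does with Species W, so Species W is the least closely related of the three.

Species W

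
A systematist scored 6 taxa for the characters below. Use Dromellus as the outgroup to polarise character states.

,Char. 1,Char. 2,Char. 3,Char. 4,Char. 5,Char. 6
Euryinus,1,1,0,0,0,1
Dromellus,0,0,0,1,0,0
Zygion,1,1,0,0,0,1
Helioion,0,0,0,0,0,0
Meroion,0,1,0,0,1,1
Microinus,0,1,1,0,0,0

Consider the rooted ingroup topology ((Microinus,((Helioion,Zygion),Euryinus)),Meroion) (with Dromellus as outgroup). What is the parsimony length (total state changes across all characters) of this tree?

10

Map each character onto ((Microinus,((Helioion,Zygion),Euryinus)),Meroion) (rooted by Dromellus) and count the minimum state changes it requires (Fitch parsimony):
Char. 1: 2; Char. 2: 2; Char. 3: 1; Char. 4: 1; Char. 5: 1; Char. 6: 3.
Total tree length = 10.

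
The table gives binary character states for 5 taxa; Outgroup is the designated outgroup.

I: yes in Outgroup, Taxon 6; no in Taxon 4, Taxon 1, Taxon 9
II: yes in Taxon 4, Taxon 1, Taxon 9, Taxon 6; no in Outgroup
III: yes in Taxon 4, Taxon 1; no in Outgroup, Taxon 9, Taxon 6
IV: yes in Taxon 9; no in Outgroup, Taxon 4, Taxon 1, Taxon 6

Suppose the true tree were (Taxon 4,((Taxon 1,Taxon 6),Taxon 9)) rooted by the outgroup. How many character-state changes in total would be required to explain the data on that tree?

6

Map each character onto (Taxon 4,((Taxon 1,Taxon 6),Taxon 9)) (rooted by Outgroup) and count the minimum state changes it requires (Fitch parsimony):
I: 2; II: 1; III: 2; IV: 1.
Total tree length = 6.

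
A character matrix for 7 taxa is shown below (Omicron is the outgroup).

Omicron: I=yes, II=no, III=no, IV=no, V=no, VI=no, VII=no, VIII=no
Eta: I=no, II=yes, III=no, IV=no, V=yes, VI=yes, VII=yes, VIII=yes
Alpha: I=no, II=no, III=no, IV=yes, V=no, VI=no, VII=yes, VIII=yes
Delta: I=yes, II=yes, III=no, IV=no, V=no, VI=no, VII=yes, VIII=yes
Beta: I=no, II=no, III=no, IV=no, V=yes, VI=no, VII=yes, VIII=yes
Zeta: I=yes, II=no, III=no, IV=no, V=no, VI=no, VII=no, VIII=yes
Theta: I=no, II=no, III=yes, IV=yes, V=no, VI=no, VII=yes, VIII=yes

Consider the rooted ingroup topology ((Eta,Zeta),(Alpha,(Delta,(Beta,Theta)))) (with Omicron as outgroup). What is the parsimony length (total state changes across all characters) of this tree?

14

Map each character onto ((Eta,Zeta),(Alpha,(Delta,(Beta,Theta)))) (rooted by Omicron) and count the minimum state changes it requires (Fitch parsimony):
I: 3; II: 2; III: 1; IV: 2; V: 2; VI: 1; VII: 2; VIII: 1.
Total tree length = 14.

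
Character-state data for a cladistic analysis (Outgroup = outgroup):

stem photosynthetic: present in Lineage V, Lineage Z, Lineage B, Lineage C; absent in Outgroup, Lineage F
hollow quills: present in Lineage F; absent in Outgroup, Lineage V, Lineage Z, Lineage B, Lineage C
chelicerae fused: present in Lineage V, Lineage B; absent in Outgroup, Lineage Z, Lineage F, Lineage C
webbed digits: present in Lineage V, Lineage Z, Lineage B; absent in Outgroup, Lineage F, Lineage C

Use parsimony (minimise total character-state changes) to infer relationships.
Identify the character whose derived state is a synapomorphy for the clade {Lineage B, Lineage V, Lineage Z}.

webbed digits

The outgroup has state 'absent' for every character, so 'present' is the derived state throughout.
Only Lineage B, Lineage C, Lineage V, and Lineage Z show the derived state 'present' for stem photosynthetic, supporting them as a clade.
hollow quills (derived state 'present') is unique to Lineage F (autapomorphy; uninformative for grouping).
chelicerae fused (derived state 'present') is shared by Lineage B and Lineage V — a synapomorphy uniting that clade.
Only Lineage B, Lineage V, and Lineage Z show the derived state 'present' for webbed digits, supporting them as a clade.
Most parsimonious ingroup topology: ((((Lineage V,Lineage B),Lineage Z),Lineage C),Lineage F).
The clade {Lineage B, Lineage V, Lineage Z} is supported by webbed digits: its derived state 'present' occurs in exactly those taxa and in no other taxon (including the outgroup).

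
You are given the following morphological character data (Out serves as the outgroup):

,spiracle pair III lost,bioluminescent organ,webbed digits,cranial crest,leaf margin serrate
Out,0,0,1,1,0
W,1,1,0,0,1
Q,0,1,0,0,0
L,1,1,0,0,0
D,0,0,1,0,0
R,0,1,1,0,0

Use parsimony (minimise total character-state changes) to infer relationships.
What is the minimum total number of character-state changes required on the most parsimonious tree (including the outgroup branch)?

Character polarity is set by the outgroup: the derived state is whichever differs from the outgroup's state, so for webbed digits, cranial crest the derived state is '0', and for the remaining characters it is '1'.
spiracle pair III lost: derived state '1' in L and W only — synapomorphy for {L, W}.
bioluminescent organ: derived state '1' in L, Q, R, and W only — synapomorphy for {L, Q, R, W}.
webbed digits: derived state '0' in L, Q, and W only — synapomorphy for {L, Q, W}.
All ingroup taxa share the derived state '0' for cranial crest; it defines the ingroup but does not resolve relationships within it.
leaf margin serrate: derived state '1' in W only — an autapomorphy, so it tells us nothing about relationships among taxa.
Most parsimonious ingroup topology: ((((W,L),Q),R),D).
Changes per character on this tree: spiracle pair III lost: 1; bioluminescent organ: 1; webbed digits: 1; cranial crest: 1; leaf margin serrate: 1.
Total = 5.

5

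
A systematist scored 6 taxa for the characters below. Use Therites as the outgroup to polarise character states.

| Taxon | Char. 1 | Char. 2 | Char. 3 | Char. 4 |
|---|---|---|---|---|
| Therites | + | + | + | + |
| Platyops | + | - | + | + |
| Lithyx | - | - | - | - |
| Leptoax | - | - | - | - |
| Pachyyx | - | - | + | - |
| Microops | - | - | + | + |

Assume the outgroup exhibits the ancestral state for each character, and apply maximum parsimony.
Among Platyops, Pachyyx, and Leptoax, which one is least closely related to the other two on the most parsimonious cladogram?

The outgroup has state '+' for every character, so '-' is the derived state throughout.
Only Leptoax, Lithyx, Microops, and Pachyyx show the derived state '-' for Char. 1, supporting them as a clade.
All ingroup taxa share the derived state '-' for Char. 2; it defines the ingroup but does not resolve relationships within it.
Char. 3 (derived state '-') is shared by Leptoax and Lithyx — a synapomorphy uniting that clade.
Char. 4 (derived state '-') is shared by Leptoax, Lithyx, and Pachyyx — a synapomorphy uniting that clade.
Most parsimonious ingroup topology: (Platyops,(((Lithyx,Leptoax),Pachyyx),Microops)).
Pachyyx and Leptoax share a more recent common ancestor with each other than either does with Platyops, so Platyops is the least closely related of the three.

Platyops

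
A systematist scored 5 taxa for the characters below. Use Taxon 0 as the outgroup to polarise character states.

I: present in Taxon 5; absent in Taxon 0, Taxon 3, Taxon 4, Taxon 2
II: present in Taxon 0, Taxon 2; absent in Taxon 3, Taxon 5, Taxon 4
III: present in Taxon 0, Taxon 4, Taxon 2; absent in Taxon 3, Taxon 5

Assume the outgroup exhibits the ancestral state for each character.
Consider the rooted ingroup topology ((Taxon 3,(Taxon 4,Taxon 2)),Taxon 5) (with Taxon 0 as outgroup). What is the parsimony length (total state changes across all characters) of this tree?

5

Map each character onto ((Taxon 3,(Taxon 4,Taxon 2)),Taxon 5) (rooted by Taxon 0) and count the minimum state changes it requires (Fitch parsimony):
I: 1; II: 2; III: 2.
Total tree length = 5.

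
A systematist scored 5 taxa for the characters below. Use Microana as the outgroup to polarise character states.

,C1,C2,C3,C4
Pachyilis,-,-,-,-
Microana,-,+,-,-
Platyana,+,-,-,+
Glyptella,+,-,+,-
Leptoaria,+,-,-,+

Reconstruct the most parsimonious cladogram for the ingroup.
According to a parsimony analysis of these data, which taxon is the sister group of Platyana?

Leptoaria

Character polarity is set by the outgroup: the derived state is whichever differs from the outgroup's state, so for C2 the derived state is '-', and for the remaining characters it is '+'.
Only Glyptella, Leptoaria, and Platyana show the derived state '+' for C1, supporting them as a clade.
All ingroup taxa share the derived state '-' for C2; it defines the ingroup but does not resolve relationships within it.
C3 (derived state '+') is unique to Glyptella (autapomorphy; uninformative for grouping).
Only Leptoaria and Platyana show the derived state '+' for C4, supporting them as a clade.
Most parsimonious ingroup topology: (((Leptoaria,Platyana),Glyptella),Pachyilis).
Platyana and Leptoaria form a cherry on this tree, so they are sister taxa.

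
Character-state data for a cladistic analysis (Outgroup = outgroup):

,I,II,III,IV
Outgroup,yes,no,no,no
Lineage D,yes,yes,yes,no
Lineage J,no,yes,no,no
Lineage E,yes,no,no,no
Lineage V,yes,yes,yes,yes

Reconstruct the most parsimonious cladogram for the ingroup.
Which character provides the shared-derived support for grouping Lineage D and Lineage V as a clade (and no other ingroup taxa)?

Character polarity is set by the outgroup: the derived state is whichever differs from the outgroup's state, so for I the derived state is 'no', and for the remaining characters it is 'yes'.
I (derived state 'no') is unique to Lineage J (autapomorphy; uninformative for grouping).
II: derived state 'yes' in Lineage D, Lineage J, and Lineage V only — synapomorphy for {Lineage D, Lineage J, Lineage V}.
III (derived state 'yes') is shared by Lineage D and Lineage V — a synapomorphy uniting that clade.
IV: derived state 'yes' in Lineage V only — an autapomorphy, so it tells us nothing about relationships among taxa.
Most parsimonious ingroup topology: (((Lineage D,Lineage V),Lineage J),Lineage E).
The clade {Lineage D, Lineage V} is supported by III: its derived state 'yes' occurs in exactly those taxa and in no other taxon (including the outgroup).

III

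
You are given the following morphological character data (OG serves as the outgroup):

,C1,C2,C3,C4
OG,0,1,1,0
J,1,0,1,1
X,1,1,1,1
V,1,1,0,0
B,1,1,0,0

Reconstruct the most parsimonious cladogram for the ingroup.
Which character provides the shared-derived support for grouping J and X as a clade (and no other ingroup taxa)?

C4

Character polarity is set by the outgroup: the derived state is whichever differs from the outgroup's state, so for C2, C3 the derived state is '0', and for the remaining characters it is '1'.
C1 (derived state '1') is shared by all ingroup taxa — unites the whole ingroup.
C2: derived state '0' in J only — an autapomorphy, so it tells us nothing about relationships among taxa.
Only B and V show the derived state '0' for C3, supporting them as a clade.
C4 (derived state '1') is shared by J and X — a synapomorphy uniting that clade.
Most parsimonious ingroup topology: ((J,X),(V,B)).
The clade {J, X} is supported by C4: its derived state '1' occurs in exactly those taxa and in no other taxon (including the outgroup).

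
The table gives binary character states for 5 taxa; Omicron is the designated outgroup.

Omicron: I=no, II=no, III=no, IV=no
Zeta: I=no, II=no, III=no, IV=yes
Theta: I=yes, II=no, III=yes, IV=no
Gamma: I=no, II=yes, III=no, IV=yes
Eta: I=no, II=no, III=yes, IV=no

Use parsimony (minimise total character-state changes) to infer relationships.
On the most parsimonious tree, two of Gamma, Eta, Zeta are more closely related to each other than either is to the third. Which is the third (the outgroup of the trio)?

Eta

The outgroup has state 'no' for every character, so 'yes' is the derived state throughout.
I (derived state 'yes') is unique to Theta (autapomorphy; uninformative for grouping).
II: derived state 'yes' in Gamma only — an autapomorphy, so it tells us nothing about relationships among taxa.
III: derived state 'yes' in Eta and Theta only — synapomorphy for {Eta, Theta}.
IV: derived state 'yes' in Gamma and Zeta only — synapomorphy for {Gamma, Zeta}.
Most parsimonious ingroup topology: ((Zeta,Gamma),(Theta,Eta)).
Gamma and Zeta share a more recent common ancestor with each other than either does with Eta, so Eta is the least closely related of the three.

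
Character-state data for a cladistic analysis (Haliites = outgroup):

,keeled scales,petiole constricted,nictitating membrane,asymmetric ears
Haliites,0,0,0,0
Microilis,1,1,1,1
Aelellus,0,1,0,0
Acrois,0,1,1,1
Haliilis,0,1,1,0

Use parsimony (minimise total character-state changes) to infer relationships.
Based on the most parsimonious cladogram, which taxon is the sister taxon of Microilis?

Acrois

The outgroup has state '0' for every character, so '1' is the derived state throughout.
keeled scales (derived state '1') is unique to Microilis (autapomorphy; uninformative for grouping).
petiole constricted (derived state '1') is shared by all ingroup taxa — unites the whole ingroup.
nictitating membrane (derived state '1') is shared by Acrois, Haliilis, and Microilis — a synapomorphy uniting that clade.
asymmetric ears (derived state '1') is shared by Acrois and Microilis — a synapomorphy uniting that clade.
Most parsimonious ingroup topology: (Aelellus,(Haliilis,(Acrois,Microilis))).
Microilis and Acrois form a cherry on this tree, so they are sister taxa.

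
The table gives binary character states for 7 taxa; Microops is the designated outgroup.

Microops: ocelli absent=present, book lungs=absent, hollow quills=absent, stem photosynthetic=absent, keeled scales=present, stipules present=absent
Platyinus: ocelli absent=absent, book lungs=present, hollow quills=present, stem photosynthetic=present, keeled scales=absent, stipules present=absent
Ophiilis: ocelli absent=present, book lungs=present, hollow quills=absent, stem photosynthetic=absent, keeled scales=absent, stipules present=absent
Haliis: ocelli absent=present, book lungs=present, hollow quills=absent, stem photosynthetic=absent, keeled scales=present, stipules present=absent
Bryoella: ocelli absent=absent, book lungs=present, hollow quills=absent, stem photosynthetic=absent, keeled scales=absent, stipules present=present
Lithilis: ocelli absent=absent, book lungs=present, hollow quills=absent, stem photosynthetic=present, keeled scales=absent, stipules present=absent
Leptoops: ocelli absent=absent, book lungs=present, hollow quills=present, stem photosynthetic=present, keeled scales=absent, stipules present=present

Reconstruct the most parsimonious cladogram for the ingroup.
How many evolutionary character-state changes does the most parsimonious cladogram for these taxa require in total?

Character polarity is set by the outgroup: the derived state is whichever differs from the outgroup's state, so for ocelli absent, keeled scales the derived state is 'absent', and for the remaining characters it is 'present'.
ocelli absent: derived state 'absent' in Bryoella, Leptoops, Lithilis, and Platyinus only — synapomorphy for {Bryoella, Leptoops, Lithilis, Platyinus}.
All ingroup taxa share the derived state 'present' for book lungs; it defines the ingroup but does not resolve relationships within it.
hollow quills: derived state 'present' in Leptoops and Platyinus only — synapomorphy for {Leptoops, Platyinus}.
Only Leptoops, Lithilis, and Platyinus show the derived state 'present' for stem photosynthetic, supporting them as a clade.
keeled scales: derived state 'absent' in Bryoella, Leptoops, Lithilis, Ophiilis, and Platyinus only — synapomorphy for {Bryoella, Leptoops, Lithilis, Ophiilis, Platyinus}.
stipules present (state 'present') occurs in Bryoella and Leptoops but conflicts with the nesting implied by the other characters — most parsimoniously interpreted as homoplasy.
Most parsimonious ingroup topology: (((((Platyinus,Leptoops),Lithilis),Bryoella),Ophiilis),Haliis).
Changes per character on this tree: ocelli absent: 1; book lungs: 1; hollow quills: 1; stem photosynthetic: 1; keeled scales: 1; stipules present: 2.
Total = 7.

7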